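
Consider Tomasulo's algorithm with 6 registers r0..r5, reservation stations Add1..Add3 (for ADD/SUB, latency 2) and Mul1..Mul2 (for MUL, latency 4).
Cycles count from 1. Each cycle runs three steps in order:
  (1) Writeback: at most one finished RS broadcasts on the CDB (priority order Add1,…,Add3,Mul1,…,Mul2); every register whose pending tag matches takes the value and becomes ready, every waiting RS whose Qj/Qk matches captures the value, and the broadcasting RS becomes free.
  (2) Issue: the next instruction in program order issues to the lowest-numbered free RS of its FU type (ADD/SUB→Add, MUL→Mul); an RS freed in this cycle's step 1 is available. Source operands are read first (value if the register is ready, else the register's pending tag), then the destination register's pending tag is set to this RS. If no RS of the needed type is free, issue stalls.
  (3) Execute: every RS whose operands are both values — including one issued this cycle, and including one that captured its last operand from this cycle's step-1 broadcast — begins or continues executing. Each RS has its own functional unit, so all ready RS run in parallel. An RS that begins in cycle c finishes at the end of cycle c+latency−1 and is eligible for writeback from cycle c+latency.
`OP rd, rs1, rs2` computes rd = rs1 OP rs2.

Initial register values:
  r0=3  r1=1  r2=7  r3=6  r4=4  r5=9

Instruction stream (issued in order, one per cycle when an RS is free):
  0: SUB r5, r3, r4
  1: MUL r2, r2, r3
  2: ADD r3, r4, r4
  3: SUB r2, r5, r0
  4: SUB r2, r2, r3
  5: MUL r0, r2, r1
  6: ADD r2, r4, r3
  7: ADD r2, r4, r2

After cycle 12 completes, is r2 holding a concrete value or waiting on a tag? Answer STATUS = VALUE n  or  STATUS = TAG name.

cycle 1: issue SUB r5<-Add1 // r0:3,r1:1,r2:7,r3:6,r4:4,r5:Add1
cycle 2: issue MUL r2<-Mul1 // r0:3,r1:1,r2:Mul1,r3:6,r4:4,r5:Add1
cycle 3: CDB Add1=2; issue ADD r3<-Add1 // r0:3,r1:1,r2:Mul1,r3:Add1,r4:4,r5:2
cycle 4: issue SUB r2<-Add2 // r0:3,r1:1,r2:Add2,r3:Add1,r4:4,r5:2
cycle 5: CDB Add1=8; issue SUB r2<-Add1 // r0:3,r1:1,r2:Add1,r3:8,r4:4,r5:2
cycle 6: CDB Add2=-1; issue MUL r0<-Mul2 // r0:Mul2,r1:1,r2:Add1,r3:8,r4:4,r5:2
cycle 7: CDB Mul1=42; issue ADD r2<-Add2 // r0:Mul2,r1:1,r2:Add2,r3:8,r4:4,r5:2
cycle 8: CDB Add1=-9; issue ADD r2<-Add1 // r0:Mul2,r1:1,r2:Add1,r3:8,r4:4,r5:2
cycle 9: CDB Add2=12 // r0:Mul2,r1:1,r2:Add1,r3:8,r4:4,r5:2
cycle 10: - // r0:Mul2,r1:1,r2:Add1,r3:8,r4:4,r5:2
cycle 11: CDB Add1=16 // r0:Mul2,r1:1,r2:16,r3:8,r4:4,r5:2
cycle 12: CDB Mul2=-9 // r0:-9,r1:1,r2:16,r3:8,r4:4,r5:2

STATUS = VALUE 16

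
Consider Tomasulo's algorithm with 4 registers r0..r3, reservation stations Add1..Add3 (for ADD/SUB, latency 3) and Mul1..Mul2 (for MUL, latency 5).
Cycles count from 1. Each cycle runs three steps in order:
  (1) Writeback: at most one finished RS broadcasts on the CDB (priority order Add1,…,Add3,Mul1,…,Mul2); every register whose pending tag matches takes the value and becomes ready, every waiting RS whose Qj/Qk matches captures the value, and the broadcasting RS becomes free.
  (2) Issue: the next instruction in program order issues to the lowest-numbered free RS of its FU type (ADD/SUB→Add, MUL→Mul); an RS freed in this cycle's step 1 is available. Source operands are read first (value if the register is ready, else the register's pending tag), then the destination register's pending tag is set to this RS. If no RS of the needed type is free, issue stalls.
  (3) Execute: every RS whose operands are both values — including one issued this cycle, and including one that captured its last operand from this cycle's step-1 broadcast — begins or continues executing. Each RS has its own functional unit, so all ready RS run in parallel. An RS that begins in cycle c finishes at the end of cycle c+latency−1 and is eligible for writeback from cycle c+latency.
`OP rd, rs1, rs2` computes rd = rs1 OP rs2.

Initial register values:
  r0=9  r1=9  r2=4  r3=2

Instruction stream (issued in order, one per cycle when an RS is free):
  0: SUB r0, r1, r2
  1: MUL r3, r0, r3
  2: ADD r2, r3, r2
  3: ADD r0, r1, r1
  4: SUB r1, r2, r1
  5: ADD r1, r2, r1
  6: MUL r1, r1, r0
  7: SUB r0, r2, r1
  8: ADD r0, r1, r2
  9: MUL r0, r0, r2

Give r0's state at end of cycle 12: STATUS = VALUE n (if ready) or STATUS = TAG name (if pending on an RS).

STATUS = TAG Add2

c1: issue SUB r0<-Add1 | r0:Add1,r1:9,r2:4,r3:2
c2: issue MUL r3<-Mul1 | r0:Add1,r1:9,r2:4,r3:Mul1
c3: issue ADD r2<-Add2 | r0:Add1,r1:9,r2:Add2,r3:Mul1
c4: CDB Add1=5; issue ADD r0<-Add1 | r0:Add1,r1:9,r2:Add2,r3:Mul1
c5: issue SUB r1<-Add3 | r0:Add1,r1:Add3,r2:Add2,r3:Mul1
c6: stall | r0:Add1,r1:Add3,r2:Add2,r3:Mul1
c7: CDB Add1=18; issue ADD r1<-Add1 | r0:18,r1:Add1,r2:Add2,r3:Mul1
c8: issue MUL r1<-Mul2 | r0:18,r1:Mul2,r2:Add2,r3:Mul1
c9: CDB Mul1=10; stall | r0:18,r1:Mul2,r2:Add2,r3:10
c10: stall | r0:18,r1:Mul2,r2:Add2,r3:10
c11: stall | r0:18,r1:Mul2,r2:Add2,r3:10
c12: CDB Add2=14; issue SUB r0<-Add2 | r0:Add2,r1:Mul2,r2:14,r3:10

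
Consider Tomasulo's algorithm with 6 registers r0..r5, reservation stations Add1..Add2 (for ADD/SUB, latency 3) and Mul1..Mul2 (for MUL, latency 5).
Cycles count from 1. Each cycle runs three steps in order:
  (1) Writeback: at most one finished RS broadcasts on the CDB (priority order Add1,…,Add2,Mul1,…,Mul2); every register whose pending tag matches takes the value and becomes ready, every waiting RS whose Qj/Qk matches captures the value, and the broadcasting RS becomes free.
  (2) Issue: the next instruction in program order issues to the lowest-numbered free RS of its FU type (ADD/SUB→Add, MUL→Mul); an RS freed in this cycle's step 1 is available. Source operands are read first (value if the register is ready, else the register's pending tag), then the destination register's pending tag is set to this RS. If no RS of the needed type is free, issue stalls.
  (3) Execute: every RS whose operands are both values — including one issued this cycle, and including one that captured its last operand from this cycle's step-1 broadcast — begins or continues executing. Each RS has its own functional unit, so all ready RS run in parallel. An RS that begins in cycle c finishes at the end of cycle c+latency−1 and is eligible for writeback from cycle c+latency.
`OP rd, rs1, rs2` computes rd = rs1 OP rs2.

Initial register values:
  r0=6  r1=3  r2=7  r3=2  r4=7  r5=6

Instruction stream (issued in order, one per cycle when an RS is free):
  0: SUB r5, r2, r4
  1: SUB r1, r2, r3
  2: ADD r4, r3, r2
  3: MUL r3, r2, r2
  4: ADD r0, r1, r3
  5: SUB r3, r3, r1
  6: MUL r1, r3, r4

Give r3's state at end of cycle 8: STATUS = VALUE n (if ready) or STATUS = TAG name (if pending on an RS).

c1: issue SUB r5<-Add1 | r0:6,r1:3,r2:7,r3:2,r4:7,r5:Add1
c2: issue SUB r1<-Add2 | r0:6,r1:Add2,r2:7,r3:2,r4:7,r5:Add1
c3: stall | r0:6,r1:Add2,r2:7,r3:2,r4:7,r5:Add1
c4: CDB Add1=0; issue ADD r4<-Add1 | r0:6,r1:Add2,r2:7,r3:2,r4:Add1,r5:0
c5: CDB Add2=5; issue MUL r3<-Mul1 | r0:6,r1:5,r2:7,r3:Mul1,r4:Add1,r5:0
c6: issue ADD r0<-Add2 | r0:Add2,r1:5,r2:7,r3:Mul1,r4:Add1,r5:0
c7: CDB Add1=9; issue SUB r3<-Add1 | r0:Add2,r1:5,r2:7,r3:Add1,r4:9,r5:0
c8: issue MUL r1<-Mul2 | r0:Add2,r1:Mul2,r2:7,r3:Add1,r4:9,r5:0

STATUS = TAG Add1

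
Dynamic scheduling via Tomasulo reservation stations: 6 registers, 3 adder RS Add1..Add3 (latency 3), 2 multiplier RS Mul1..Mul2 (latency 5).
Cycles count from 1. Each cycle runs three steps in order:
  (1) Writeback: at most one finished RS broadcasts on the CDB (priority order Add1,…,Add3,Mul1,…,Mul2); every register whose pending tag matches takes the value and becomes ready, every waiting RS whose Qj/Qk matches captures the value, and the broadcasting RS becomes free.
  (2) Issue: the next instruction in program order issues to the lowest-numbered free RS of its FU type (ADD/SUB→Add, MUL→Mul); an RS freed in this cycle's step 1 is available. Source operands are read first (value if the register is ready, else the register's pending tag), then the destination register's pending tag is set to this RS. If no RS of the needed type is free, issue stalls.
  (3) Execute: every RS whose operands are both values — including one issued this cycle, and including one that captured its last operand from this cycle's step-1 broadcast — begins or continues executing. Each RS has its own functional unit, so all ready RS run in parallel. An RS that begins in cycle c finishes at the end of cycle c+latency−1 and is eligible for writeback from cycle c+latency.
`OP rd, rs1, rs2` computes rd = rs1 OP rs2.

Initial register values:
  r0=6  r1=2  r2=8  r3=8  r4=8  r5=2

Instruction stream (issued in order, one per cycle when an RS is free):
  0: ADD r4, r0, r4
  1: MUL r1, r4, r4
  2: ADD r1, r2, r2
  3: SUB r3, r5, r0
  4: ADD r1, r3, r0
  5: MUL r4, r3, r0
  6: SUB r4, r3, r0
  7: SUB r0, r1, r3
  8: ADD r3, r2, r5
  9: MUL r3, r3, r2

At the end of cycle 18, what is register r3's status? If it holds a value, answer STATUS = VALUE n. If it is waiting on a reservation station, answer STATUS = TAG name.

cycle 1: issue ADD r4<-Add1 // r0:6,r1:2,r2:8,r3:8,r4:Add1,r5:2
cycle 2: issue MUL r1<-Mul1 // r0:6,r1:Mul1,r2:8,r3:8,r4:Add1,r5:2
cycle 3: issue ADD r1<-Add2 // r0:6,r1:Add2,r2:8,r3:8,r4:Add1,r5:2
cycle 4: CDB Add1=14; issue SUB r3<-Add1 // r0:6,r1:Add2,r2:8,r3:Add1,r4:14,r5:2
cycle 5: issue ADD r1<-Add3 // r0:6,r1:Add3,r2:8,r3:Add1,r4:14,r5:2
cycle 6: CDB Add2=16; issue MUL r4<-Mul2 // r0:6,r1:Add3,r2:8,r3:Add1,r4:Mul2,r5:2
cycle 7: CDB Add1=-4; issue SUB r4<-Add1 // r0:6,r1:Add3,r2:8,r3:-4,r4:Add1,r5:2
cycle 8: issue SUB r0<-Add2 // r0:Add2,r1:Add3,r2:8,r3:-4,r4:Add1,r5:2
cycle 9: CDB Mul1=196; stall // r0:Add2,r1:Add3,r2:8,r3:-4,r4:Add1,r5:2
cycle 10: CDB Add1=-10; issue ADD r3<-Add1 // r0:Add2,r1:Add3,r2:8,r3:Add1,r4:-10,r5:2
cycle 11: CDB Add3=2; issue MUL r3<-Mul1 // r0:Add2,r1:2,r2:8,r3:Mul1,r4:-10,r5:2
cycle 12: CDB Mul2=-24 // r0:Add2,r1:2,r2:8,r3:Mul1,r4:-10,r5:2
cycle 13: CDB Add1=10 // r0:Add2,r1:2,r2:8,r3:Mul1,r4:-10,r5:2
cycle 14: CDB Add2=6 // r0:6,r1:2,r2:8,r3:Mul1,r4:-10,r5:2
cycle 15: - // r0:6,r1:2,r2:8,r3:Mul1,r4:-10,r5:2
cycle 16: - // r0:6,r1:2,r2:8,r3:Mul1,r4:-10,r5:2
cycle 17: - // r0:6,r1:2,r2:8,r3:Mul1,r4:-10,r5:2
cycle 18: CDB Mul1=80 // r0:6,r1:2,r2:8,r3:80,r4:-10,r5:2

STATUS = VALUE 80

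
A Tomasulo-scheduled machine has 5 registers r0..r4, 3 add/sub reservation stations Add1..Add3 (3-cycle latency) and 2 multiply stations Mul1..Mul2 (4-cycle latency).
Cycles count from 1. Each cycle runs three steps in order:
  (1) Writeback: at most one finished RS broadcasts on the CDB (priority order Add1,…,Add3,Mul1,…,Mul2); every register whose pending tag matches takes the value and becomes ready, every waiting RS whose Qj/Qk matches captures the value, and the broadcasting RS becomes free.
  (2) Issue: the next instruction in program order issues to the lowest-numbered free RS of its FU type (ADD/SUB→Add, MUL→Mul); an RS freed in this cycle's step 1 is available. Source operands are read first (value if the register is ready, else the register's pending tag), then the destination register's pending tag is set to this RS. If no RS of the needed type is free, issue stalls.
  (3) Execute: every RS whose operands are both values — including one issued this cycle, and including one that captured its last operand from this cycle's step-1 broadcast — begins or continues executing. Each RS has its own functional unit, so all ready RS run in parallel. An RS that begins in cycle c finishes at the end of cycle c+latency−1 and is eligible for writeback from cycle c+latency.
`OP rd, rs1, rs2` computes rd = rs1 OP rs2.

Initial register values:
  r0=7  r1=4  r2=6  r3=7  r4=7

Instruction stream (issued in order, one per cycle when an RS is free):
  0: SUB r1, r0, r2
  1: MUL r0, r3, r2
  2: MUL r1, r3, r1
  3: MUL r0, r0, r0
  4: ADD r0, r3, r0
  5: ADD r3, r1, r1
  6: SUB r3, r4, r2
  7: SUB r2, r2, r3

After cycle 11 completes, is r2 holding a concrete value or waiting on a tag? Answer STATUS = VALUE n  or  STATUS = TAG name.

c1: issue SUB r1<-Add1 | r0:7,r1:Add1,r2:6,r3:7,r4:7
c2: issue MUL r0<-Mul1 | r0:Mul1,r1:Add1,r2:6,r3:7,r4:7
c3: issue MUL r1<-Mul2 | r0:Mul1,r1:Mul2,r2:6,r3:7,r4:7
c4: CDB Add1=1; stall | r0:Mul1,r1:Mul2,r2:6,r3:7,r4:7
c5: stall | r0:Mul1,r1:Mul2,r2:6,r3:7,r4:7
c6: CDB Mul1=42; issue MUL r0<-Mul1 | r0:Mul1,r1:Mul2,r2:6,r3:7,r4:7
c7: issue ADD r0<-Add1 | r0:Add1,r1:Mul2,r2:6,r3:7,r4:7
c8: CDB Mul2=7; issue ADD r3<-Add2 | r0:Add1,r1:7,r2:6,r3:Add2,r4:7
c9: issue SUB r3<-Add3 | r0:Add1,r1:7,r2:6,r3:Add3,r4:7
c10: CDB Mul1=1764; stall | r0:Add1,r1:7,r2:6,r3:Add3,r4:7
c11: CDB Add2=14; issue SUB r2<-Add2 | r0:Add1,r1:7,r2:Add2,r3:Add3,r4:7

STATUS = TAG Add2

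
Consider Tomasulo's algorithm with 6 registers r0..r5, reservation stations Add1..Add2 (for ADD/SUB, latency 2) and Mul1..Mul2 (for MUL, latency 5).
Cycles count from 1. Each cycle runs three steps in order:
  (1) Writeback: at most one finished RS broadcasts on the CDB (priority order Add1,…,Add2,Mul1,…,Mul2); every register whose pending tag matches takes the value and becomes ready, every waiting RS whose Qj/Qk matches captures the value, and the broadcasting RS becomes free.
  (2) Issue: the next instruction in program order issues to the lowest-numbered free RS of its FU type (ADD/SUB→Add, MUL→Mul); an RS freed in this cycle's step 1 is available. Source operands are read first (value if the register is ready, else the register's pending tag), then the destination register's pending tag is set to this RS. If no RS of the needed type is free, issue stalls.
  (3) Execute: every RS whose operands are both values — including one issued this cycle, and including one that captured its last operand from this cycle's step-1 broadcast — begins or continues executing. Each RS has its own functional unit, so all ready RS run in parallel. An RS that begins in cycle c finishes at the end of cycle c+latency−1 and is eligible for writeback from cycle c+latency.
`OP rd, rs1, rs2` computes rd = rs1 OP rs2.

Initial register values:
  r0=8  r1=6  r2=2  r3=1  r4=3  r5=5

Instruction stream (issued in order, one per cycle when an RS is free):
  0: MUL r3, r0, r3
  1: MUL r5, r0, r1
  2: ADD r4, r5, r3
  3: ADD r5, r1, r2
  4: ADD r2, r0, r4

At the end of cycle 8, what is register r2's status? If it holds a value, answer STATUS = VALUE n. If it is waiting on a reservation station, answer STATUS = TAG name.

STATUS = TAG Add2

cycle 1: issue MUL r3<-Mul1 // r0:8,r1:6,r2:2,r3:Mul1,r4:3,r5:5
cycle 2: issue MUL r5<-Mul2 // r0:8,r1:6,r2:2,r3:Mul1,r4:3,r5:Mul2
cycle 3: issue ADD r4<-Add1 // r0:8,r1:6,r2:2,r3:Mul1,r4:Add1,r5:Mul2
cycle 4: issue ADD r5<-Add2 // r0:8,r1:6,r2:2,r3:Mul1,r4:Add1,r5:Add2
cycle 5: stall // r0:8,r1:6,r2:2,r3:Mul1,r4:Add1,r5:Add2
cycle 6: CDB Add2=8; issue ADD r2<-Add2 // r0:8,r1:6,r2:Add2,r3:Mul1,r4:Add1,r5:8
cycle 7: CDB Mul1=8 // r0:8,r1:6,r2:Add2,r3:8,r4:Add1,r5:8
cycle 8: CDB Mul2=48 // r0:8,r1:6,r2:Add2,r3:8,r4:Add1,r5:8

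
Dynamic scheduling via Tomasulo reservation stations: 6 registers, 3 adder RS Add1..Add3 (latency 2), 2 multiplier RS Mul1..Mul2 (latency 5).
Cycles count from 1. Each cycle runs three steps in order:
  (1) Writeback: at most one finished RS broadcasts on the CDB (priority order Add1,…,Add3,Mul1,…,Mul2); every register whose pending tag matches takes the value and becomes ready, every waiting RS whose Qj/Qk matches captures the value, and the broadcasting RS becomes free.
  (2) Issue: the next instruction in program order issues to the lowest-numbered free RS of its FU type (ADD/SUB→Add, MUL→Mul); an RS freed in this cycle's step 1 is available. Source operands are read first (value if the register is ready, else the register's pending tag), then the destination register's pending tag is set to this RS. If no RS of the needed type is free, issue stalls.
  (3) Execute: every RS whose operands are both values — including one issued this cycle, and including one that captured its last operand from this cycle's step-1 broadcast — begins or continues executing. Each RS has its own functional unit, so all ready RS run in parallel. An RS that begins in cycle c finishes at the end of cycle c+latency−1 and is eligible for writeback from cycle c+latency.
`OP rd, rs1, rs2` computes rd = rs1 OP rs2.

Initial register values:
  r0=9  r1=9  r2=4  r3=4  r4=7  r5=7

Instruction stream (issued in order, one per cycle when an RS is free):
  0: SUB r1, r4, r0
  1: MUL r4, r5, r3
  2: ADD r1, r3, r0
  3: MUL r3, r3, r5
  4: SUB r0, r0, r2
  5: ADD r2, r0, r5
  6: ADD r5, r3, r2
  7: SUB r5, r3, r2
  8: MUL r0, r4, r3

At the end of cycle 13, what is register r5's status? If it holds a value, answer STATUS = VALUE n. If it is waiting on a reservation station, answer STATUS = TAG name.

c1: issue SUB r1<-Add1 | r0:9,r1:Add1,r2:4,r3:4,r4:7,r5:7
c2: issue MUL r4<-Mul1 | r0:9,r1:Add1,r2:4,r3:4,r4:Mul1,r5:7
c3: CDB Add1=-2; issue ADD r1<-Add1 | r0:9,r1:Add1,r2:4,r3:4,r4:Mul1,r5:7
c4: issue MUL r3<-Mul2 | r0:9,r1:Add1,r2:4,r3:Mul2,r4:Mul1,r5:7
c5: CDB Add1=13; issue SUB r0<-Add1 | r0:Add1,r1:13,r2:4,r3:Mul2,r4:Mul1,r5:7
c6: issue ADD r2<-Add2 | r0:Add1,r1:13,r2:Add2,r3:Mul2,r4:Mul1,r5:7
c7: CDB Add1=5; issue ADD r5<-Add1 | r0:5,r1:13,r2:Add2,r3:Mul2,r4:Mul1,r5:Add1
c8: CDB Mul1=28; issue SUB r5<-Add3 | r0:5,r1:13,r2:Add2,r3:Mul2,r4:28,r5:Add3
c9: CDB Add2=12; issue MUL r0<-Mul1 | r0:Mul1,r1:13,r2:12,r3:Mul2,r4:28,r5:Add3
c10: CDB Mul2=28 | r0:Mul1,r1:13,r2:12,r3:28,r4:28,r5:Add3
c11: - | r0:Mul1,r1:13,r2:12,r3:28,r4:28,r5:Add3
c12: CDB Add1=40 | r0:Mul1,r1:13,r2:12,r3:28,r4:28,r5:Add3
c13: CDB Add3=16 | r0:Mul1,r1:13,r2:12,r3:28,r4:28,r5:16

STATUS = VALUE 16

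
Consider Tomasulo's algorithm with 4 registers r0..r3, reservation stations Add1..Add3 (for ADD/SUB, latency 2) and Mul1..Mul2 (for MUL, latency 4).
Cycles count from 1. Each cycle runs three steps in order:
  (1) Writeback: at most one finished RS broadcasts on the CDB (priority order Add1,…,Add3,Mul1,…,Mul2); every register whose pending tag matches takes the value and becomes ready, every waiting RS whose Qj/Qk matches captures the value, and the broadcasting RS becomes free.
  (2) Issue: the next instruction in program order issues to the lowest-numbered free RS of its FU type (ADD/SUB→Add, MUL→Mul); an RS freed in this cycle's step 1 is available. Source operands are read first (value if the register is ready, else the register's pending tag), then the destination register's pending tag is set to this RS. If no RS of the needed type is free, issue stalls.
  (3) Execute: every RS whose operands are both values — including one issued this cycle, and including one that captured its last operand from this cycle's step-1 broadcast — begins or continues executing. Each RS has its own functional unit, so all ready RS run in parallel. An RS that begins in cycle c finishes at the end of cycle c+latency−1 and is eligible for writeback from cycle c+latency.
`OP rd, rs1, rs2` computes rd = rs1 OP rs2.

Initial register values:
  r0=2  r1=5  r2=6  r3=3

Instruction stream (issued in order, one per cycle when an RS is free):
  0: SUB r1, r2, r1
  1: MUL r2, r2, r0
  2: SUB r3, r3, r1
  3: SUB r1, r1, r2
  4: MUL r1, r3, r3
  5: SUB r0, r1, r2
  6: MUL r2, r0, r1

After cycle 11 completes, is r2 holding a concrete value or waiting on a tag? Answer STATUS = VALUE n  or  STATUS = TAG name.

STATUS = TAG Mul1

cycle 1: issue SUB r1<-Add1 // r0:2,r1:Add1,r2:6,r3:3
cycle 2: issue MUL r2<-Mul1 // r0:2,r1:Add1,r2:Mul1,r3:3
cycle 3: CDB Add1=1; issue SUB r3<-Add1 // r0:2,r1:1,r2:Mul1,r3:Add1
cycle 4: issue SUB r1<-Add2 // r0:2,r1:Add2,r2:Mul1,r3:Add1
cycle 5: CDB Add1=2; issue MUL r1<-Mul2 // r0:2,r1:Mul2,r2:Mul1,r3:2
cycle 6: CDB Mul1=12; issue SUB r0<-Add1 // r0:Add1,r1:Mul2,r2:12,r3:2
cycle 7: issue MUL r2<-Mul1 // r0:Add1,r1:Mul2,r2:Mul1,r3:2
cycle 8: CDB Add2=-11 // r0:Add1,r1:Mul2,r2:Mul1,r3:2
cycle 9: CDB Mul2=4 // r0:Add1,r1:4,r2:Mul1,r3:2
cycle 10: - // r0:Add1,r1:4,r2:Mul1,r3:2
cycle 11: CDB Add1=-8 // r0:-8,r1:4,r2:Mul1,r3:2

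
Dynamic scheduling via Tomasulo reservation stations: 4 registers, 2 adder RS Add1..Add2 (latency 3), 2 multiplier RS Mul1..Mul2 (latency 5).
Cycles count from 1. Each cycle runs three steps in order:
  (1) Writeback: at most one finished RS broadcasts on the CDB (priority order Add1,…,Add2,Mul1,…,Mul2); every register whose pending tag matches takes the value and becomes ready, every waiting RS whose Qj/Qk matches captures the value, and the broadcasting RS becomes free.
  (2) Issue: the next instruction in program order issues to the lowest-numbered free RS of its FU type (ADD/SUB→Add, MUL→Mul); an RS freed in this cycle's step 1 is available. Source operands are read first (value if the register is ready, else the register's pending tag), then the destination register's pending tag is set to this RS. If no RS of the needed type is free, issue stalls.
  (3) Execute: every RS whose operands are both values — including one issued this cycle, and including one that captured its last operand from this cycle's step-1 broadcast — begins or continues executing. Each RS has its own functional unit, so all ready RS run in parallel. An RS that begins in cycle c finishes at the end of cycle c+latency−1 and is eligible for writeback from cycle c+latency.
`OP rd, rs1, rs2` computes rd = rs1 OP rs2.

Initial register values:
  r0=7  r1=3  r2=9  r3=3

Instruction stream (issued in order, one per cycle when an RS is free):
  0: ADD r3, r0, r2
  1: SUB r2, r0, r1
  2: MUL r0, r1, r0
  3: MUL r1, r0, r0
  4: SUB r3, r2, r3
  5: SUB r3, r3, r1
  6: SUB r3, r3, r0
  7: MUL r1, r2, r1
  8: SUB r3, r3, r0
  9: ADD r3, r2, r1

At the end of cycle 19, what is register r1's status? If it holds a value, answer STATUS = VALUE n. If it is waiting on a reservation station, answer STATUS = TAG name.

c1: issue ADD r3<-Add1 | r0:7,r1:3,r2:9,r3:Add1
c2: issue SUB r2<-Add2 | r0:7,r1:3,r2:Add2,r3:Add1
c3: issue MUL r0<-Mul1 | r0:Mul1,r1:3,r2:Add2,r3:Add1
c4: CDB Add1=16; issue MUL r1<-Mul2 | r0:Mul1,r1:Mul2,r2:Add2,r3:16
c5: CDB Add2=4; issue SUB r3<-Add1 | r0:Mul1,r1:Mul2,r2:4,r3:Add1
c6: issue SUB r3<-Add2 | r0:Mul1,r1:Mul2,r2:4,r3:Add2
c7: stall | r0:Mul1,r1:Mul2,r2:4,r3:Add2
c8: CDB Add1=-12; issue SUB r3<-Add1 | r0:Mul1,r1:Mul2,r2:4,r3:Add1
c9: CDB Mul1=21; issue MUL r1<-Mul1 | r0:21,r1:Mul1,r2:4,r3:Add1
c10: stall | r0:21,r1:Mul1,r2:4,r3:Add1
c11: stall | r0:21,r1:Mul1,r2:4,r3:Add1
c12: stall | r0:21,r1:Mul1,r2:4,r3:Add1
c13: stall | r0:21,r1:Mul1,r2:4,r3:Add1
c14: CDB Mul2=441; stall | r0:21,r1:Mul1,r2:4,r3:Add1
c15: stall | r0:21,r1:Mul1,r2:4,r3:Add1
c16: stall | r0:21,r1:Mul1,r2:4,r3:Add1
c17: CDB Add2=-453; issue SUB r3<-Add2 | r0:21,r1:Mul1,r2:4,r3:Add2
c18: stall | r0:21,r1:Mul1,r2:4,r3:Add2
c19: CDB Mul1=1764; stall | r0:21,r1:1764,r2:4,r3:Add2

STATUS = VALUE 1764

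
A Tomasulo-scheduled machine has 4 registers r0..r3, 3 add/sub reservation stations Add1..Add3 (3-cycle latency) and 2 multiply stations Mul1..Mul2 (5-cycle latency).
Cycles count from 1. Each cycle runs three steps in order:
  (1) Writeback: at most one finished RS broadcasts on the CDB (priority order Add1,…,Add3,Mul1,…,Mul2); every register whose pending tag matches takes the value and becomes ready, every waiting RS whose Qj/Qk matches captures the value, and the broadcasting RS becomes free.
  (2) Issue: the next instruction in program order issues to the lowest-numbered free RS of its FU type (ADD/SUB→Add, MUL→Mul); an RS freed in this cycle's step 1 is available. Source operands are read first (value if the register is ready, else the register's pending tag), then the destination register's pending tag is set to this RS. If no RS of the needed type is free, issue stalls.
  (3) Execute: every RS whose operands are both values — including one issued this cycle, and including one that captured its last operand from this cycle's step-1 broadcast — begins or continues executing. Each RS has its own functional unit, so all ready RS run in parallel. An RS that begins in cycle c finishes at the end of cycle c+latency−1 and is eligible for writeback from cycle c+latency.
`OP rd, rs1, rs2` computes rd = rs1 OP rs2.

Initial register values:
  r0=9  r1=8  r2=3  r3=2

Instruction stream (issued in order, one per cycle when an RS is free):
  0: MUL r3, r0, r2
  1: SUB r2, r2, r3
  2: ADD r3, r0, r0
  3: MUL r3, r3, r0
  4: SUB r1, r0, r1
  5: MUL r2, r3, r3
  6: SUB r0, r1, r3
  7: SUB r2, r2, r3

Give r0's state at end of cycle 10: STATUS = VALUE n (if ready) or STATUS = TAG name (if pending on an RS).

cycle 1: issue MUL r3<-Mul1 // r0:9,r1:8,r2:3,r3:Mul1
cycle 2: issue SUB r2<-Add1 // r0:9,r1:8,r2:Add1,r3:Mul1
cycle 3: issue ADD r3<-Add2 // r0:9,r1:8,r2:Add1,r3:Add2
cycle 4: issue MUL r3<-Mul2 // r0:9,r1:8,r2:Add1,r3:Mul2
cycle 5: issue SUB r1<-Add3 // r0:9,r1:Add3,r2:Add1,r3:Mul2
cycle 6: CDB Add2=18; stall // r0:9,r1:Add3,r2:Add1,r3:Mul2
cycle 7: CDB Mul1=27; issue MUL r2<-Mul1 // r0:9,r1:Add3,r2:Mul1,r3:Mul2
cycle 8: CDB Add3=1; issue SUB r0<-Add2 // r0:Add2,r1:1,r2:Mul1,r3:Mul2
cycle 9: issue SUB r2<-Add3 // r0:Add2,r1:1,r2:Add3,r3:Mul2
cycle 10: CDB Add1=-24 // r0:Add2,r1:1,r2:Add3,r3:Mul2

STATUS = TAG Add2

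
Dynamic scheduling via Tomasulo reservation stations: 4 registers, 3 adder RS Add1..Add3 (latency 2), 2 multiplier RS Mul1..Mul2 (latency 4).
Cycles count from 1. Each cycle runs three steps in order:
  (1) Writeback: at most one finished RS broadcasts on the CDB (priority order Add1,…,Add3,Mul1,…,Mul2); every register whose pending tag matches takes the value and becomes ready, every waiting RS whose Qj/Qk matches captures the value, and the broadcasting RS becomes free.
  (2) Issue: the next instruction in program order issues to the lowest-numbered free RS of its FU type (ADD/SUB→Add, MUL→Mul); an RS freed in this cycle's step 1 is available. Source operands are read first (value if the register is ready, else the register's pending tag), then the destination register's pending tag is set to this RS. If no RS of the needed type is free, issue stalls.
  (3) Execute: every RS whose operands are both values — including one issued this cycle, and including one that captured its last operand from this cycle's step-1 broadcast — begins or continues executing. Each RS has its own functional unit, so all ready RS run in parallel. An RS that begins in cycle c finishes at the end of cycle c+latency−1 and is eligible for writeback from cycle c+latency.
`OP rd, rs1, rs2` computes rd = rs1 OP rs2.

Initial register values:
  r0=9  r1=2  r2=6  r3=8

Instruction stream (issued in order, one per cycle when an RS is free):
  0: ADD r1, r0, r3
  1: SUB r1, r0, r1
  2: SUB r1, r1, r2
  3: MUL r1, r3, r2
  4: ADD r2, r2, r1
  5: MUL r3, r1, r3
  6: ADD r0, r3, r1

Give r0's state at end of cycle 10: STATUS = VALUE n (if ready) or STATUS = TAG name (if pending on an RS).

cycle 1: issue ADD r1<-Add1 // r0:9,r1:Add1,r2:6,r3:8
cycle 2: issue SUB r1<-Add2 // r0:9,r1:Add2,r2:6,r3:8
cycle 3: CDB Add1=17; issue SUB r1<-Add1 // r0:9,r1:Add1,r2:6,r3:8
cycle 4: issue MUL r1<-Mul1 // r0:9,r1:Mul1,r2:6,r3:8
cycle 5: CDB Add2=-8; issue ADD r2<-Add2 // r0:9,r1:Mul1,r2:Add2,r3:8
cycle 6: issue MUL r3<-Mul2 // r0:9,r1:Mul1,r2:Add2,r3:Mul2
cycle 7: CDB Add1=-14; issue ADD r0<-Add1 // r0:Add1,r1:Mul1,r2:Add2,r3:Mul2
cycle 8: CDB Mul1=48 // r0:Add1,r1:48,r2:Add2,r3:Mul2
cycle 9: - // r0:Add1,r1:48,r2:Add2,r3:Mul2
cycle 10: CDB Add2=54 // r0:Add1,r1:48,r2:54,r3:Mul2

STATUS = TAG Add1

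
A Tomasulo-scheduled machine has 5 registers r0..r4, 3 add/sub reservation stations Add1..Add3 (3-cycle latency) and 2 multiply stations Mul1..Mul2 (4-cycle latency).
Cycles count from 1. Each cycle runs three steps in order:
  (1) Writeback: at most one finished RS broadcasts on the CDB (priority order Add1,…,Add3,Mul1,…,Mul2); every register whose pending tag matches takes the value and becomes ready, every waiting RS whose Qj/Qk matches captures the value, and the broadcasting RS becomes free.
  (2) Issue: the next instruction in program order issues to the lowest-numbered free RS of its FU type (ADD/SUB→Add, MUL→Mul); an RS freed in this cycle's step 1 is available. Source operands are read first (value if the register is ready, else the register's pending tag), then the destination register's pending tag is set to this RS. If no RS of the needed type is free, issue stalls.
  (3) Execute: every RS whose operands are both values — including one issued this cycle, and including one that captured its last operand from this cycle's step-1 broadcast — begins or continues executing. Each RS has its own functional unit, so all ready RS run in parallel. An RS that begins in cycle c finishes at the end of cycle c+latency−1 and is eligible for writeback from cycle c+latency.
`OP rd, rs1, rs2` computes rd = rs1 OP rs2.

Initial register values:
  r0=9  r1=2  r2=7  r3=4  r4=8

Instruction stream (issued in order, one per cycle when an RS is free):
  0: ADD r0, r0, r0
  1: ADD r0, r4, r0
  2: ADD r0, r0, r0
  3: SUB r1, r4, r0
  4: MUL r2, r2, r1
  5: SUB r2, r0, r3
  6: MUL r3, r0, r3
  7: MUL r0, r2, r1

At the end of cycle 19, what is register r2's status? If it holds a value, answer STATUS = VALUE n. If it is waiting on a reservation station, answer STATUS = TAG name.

STATUS = VALUE 48

c1: issue ADD r0<-Add1 | r0:Add1,r1:2,r2:7,r3:4,r4:8
c2: issue ADD r0<-Add2 | r0:Add2,r1:2,r2:7,r3:4,r4:8
c3: issue ADD r0<-Add3 | r0:Add3,r1:2,r2:7,r3:4,r4:8
c4: CDB Add1=18; issue SUB r1<-Add1 | r0:Add3,r1:Add1,r2:7,r3:4,r4:8
c5: issue MUL r2<-Mul1 | r0:Add3,r1:Add1,r2:Mul1,r3:4,r4:8
c6: stall | r0:Add3,r1:Add1,r2:Mul1,r3:4,r4:8
c7: CDB Add2=26; issue SUB r2<-Add2 | r0:Add3,r1:Add1,r2:Add2,r3:4,r4:8
c8: issue MUL r3<-Mul2 | r0:Add3,r1:Add1,r2:Add2,r3:Mul2,r4:8
c9: stall | r0:Add3,r1:Add1,r2:Add2,r3:Mul2,r4:8
c10: CDB Add3=52; stall | r0:52,r1:Add1,r2:Add2,r3:Mul2,r4:8
c11: stall | r0:52,r1:Add1,r2:Add2,r3:Mul2,r4:8
c12: stall | r0:52,r1:Add1,r2:Add2,r3:Mul2,r4:8
c13: CDB Add1=-44; stall | r0:52,r1:-44,r2:Add2,r3:Mul2,r4:8
c14: CDB Add2=48; stall | r0:52,r1:-44,r2:48,r3:Mul2,r4:8
c15: CDB Mul2=208; issue MUL r0<-Mul2 | r0:Mul2,r1:-44,r2:48,r3:208,r4:8
c16: - | r0:Mul2,r1:-44,r2:48,r3:208,r4:8
c17: CDB Mul1=-308 | r0:Mul2,r1:-44,r2:48,r3:208,r4:8
c18: - | r0:Mul2,r1:-44,r2:48,r3:208,r4:8
c19: CDB Mul2=-2112 | r0:-2112,r1:-44,r2:48,r3:208,r4:8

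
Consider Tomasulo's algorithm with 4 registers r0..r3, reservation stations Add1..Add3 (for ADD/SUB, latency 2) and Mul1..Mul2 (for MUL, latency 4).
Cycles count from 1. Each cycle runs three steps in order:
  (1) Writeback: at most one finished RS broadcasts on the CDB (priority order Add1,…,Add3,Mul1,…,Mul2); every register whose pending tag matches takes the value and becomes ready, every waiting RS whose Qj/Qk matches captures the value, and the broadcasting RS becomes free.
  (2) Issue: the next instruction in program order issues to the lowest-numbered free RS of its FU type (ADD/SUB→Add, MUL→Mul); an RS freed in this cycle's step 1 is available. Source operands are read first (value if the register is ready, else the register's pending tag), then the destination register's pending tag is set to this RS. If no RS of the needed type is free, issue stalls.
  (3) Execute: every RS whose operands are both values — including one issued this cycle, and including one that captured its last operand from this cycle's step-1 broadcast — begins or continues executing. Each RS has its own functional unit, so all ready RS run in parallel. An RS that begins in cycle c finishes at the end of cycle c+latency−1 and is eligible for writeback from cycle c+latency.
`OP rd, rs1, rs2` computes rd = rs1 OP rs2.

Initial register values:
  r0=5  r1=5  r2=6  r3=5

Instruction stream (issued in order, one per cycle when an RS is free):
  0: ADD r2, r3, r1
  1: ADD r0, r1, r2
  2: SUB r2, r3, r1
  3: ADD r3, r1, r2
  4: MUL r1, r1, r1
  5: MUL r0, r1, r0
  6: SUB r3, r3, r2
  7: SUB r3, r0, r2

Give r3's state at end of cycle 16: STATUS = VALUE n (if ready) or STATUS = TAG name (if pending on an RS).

cycle 1: issue ADD r2<-Add1 // r0:5,r1:5,r2:Add1,r3:5
cycle 2: issue ADD r0<-Add2 // r0:Add2,r1:5,r2:Add1,r3:5
cycle 3: CDB Add1=10; issue SUB r2<-Add1 // r0:Add2,r1:5,r2:Add1,r3:5
cycle 4: issue ADD r3<-Add3 // r0:Add2,r1:5,r2:Add1,r3:Add3
cycle 5: CDB Add1=0; issue MUL r1<-Mul1 // r0:Add2,r1:Mul1,r2:0,r3:Add3
cycle 6: CDB Add2=15; issue MUL r0<-Mul2 // r0:Mul2,r1:Mul1,r2:0,r3:Add3
cycle 7: CDB Add3=5; issue SUB r3<-Add1 // r0:Mul2,r1:Mul1,r2:0,r3:Add1
cycle 8: issue SUB r3<-Add2 // r0:Mul2,r1:Mul1,r2:0,r3:Add2
cycle 9: CDB Add1=5 // r0:Mul2,r1:Mul1,r2:0,r3:Add2
cycle 10: CDB Mul1=25 // r0:Mul2,r1:25,r2:0,r3:Add2
cycle 11: - // r0:Mul2,r1:25,r2:0,r3:Add2
cycle 12: - // r0:Mul2,r1:25,r2:0,r3:Add2
cycle 13: - // r0:Mul2,r1:25,r2:0,r3:Add2
cycle 14: CDB Mul2=375 // r0:375,r1:25,r2:0,r3:Add2
cycle 15: - // r0:375,r1:25,r2:0,r3:Add2
cycle 16: CDB Add2=375 // r0:375,r1:25,r2:0,r3:375

STATUS = VALUE 375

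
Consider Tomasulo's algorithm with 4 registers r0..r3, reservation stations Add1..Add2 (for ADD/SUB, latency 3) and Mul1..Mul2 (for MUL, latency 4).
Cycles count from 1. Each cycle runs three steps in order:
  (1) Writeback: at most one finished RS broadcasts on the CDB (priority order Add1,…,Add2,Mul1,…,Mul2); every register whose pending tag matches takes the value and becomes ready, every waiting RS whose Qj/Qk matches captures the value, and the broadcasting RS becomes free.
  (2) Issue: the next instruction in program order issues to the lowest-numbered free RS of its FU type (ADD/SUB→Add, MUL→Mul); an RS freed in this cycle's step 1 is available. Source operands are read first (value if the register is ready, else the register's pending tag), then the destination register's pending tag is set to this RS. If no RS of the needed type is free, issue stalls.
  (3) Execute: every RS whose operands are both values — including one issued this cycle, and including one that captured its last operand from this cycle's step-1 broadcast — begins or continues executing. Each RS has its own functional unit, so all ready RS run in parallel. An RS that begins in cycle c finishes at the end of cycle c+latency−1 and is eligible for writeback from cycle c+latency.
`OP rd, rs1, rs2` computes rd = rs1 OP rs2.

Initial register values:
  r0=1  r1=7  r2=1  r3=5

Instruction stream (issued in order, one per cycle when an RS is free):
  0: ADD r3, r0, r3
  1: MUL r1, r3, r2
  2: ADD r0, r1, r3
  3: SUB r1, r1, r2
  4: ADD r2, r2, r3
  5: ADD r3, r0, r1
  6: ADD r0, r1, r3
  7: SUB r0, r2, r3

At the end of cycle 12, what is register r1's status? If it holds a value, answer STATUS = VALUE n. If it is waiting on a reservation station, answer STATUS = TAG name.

cycle 1: issue ADD r3<-Add1 // r0:1,r1:7,r2:1,r3:Add1
cycle 2: issue MUL r1<-Mul1 // r0:1,r1:Mul1,r2:1,r3:Add1
cycle 3: issue ADD r0<-Add2 // r0:Add2,r1:Mul1,r2:1,r3:Add1
cycle 4: CDB Add1=6; issue SUB r1<-Add1 // r0:Add2,r1:Add1,r2:1,r3:6
cycle 5: stall // r0:Add2,r1:Add1,r2:1,r3:6
cycle 6: stall // r0:Add2,r1:Add1,r2:1,r3:6
cycle 7: stall // r0:Add2,r1:Add1,r2:1,r3:6
cycle 8: CDB Mul1=6; stall // r0:Add2,r1:Add1,r2:1,r3:6
cycle 9: stall // r0:Add2,r1:Add1,r2:1,r3:6
cycle 10: stall // r0:Add2,r1:Add1,r2:1,r3:6
cycle 11: CDB Add1=5; issue ADD r2<-Add1 // r0:Add2,r1:5,r2:Add1,r3:6
cycle 12: CDB Add2=12; issue ADD r3<-Add2 // r0:12,r1:5,r2:Add1,r3:Add2

STATUS = VALUE 5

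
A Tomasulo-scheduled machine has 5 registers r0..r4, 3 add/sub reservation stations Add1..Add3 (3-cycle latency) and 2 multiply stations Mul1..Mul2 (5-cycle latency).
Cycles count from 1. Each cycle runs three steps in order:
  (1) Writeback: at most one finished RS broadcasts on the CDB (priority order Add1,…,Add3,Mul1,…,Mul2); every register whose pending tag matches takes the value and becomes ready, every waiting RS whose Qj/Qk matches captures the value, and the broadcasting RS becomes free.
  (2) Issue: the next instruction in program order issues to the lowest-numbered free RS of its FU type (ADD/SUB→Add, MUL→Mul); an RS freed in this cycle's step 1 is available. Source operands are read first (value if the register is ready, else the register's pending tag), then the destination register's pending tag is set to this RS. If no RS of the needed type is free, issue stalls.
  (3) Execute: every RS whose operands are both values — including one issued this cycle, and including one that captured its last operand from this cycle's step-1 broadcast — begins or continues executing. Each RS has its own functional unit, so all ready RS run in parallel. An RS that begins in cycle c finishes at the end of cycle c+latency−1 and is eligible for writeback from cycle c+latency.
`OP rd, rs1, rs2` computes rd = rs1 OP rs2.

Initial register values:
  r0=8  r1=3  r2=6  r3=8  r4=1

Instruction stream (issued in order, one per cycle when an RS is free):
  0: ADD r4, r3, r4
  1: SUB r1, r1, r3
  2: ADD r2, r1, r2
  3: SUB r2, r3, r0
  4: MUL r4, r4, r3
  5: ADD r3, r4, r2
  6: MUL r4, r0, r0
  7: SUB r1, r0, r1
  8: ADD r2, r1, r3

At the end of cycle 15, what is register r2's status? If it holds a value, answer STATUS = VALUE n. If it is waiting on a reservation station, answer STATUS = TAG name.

STATUS = TAG Add3

  c1: issue ADD r4<-Add1  regs: r0:8,r1:3,r2:6,r3:8,r4:Add1
  c2: issue SUB r1<-Add2  regs: r0:8,r1:Add2,r2:6,r3:8,r4:Add1
  c3: issue ADD r2<-Add3  regs: r0:8,r1:Add2,r2:Add3,r3:8,r4:Add1
  c4: CDB Add1=9; issue SUB r2<-Add1  regs: r0:8,r1:Add2,r2:Add1,r3:8,r4:9
  c5: CDB Add2=-5; issue MUL r4<-Mul1  regs: r0:8,r1:-5,r2:Add1,r3:8,r4:Mul1
  c6: issue ADD r3<-Add2  regs: r0:8,r1:-5,r2:Add1,r3:Add2,r4:Mul1
  c7: CDB Add1=0; issue MUL r4<-Mul2  regs: r0:8,r1:-5,r2:0,r3:Add2,r4:Mul2
  c8: CDB Add3=1; issue SUB r1<-Add1  regs: r0:8,r1:Add1,r2:0,r3:Add2,r4:Mul2
  c9: issue ADD r2<-Add3  regs: r0:8,r1:Add1,r2:Add3,r3:Add2,r4:Mul2
  c10: CDB Mul1=72  regs: r0:8,r1:Add1,r2:Add3,r3:Add2,r4:Mul2
  c11: CDB Add1=13  regs: r0:8,r1:13,r2:Add3,r3:Add2,r4:Mul2
  c12: CDB Mul2=64  regs: r0:8,r1:13,r2:Add3,r3:Add2,r4:64
  c13: CDB Add2=72  regs: r0:8,r1:13,r2:Add3,r3:72,r4:64
  c14: -  regs: r0:8,r1:13,r2:Add3,r3:72,r4:64
  c15: -  regs: r0:8,r1:13,r2:Add3,r3:72,r4:64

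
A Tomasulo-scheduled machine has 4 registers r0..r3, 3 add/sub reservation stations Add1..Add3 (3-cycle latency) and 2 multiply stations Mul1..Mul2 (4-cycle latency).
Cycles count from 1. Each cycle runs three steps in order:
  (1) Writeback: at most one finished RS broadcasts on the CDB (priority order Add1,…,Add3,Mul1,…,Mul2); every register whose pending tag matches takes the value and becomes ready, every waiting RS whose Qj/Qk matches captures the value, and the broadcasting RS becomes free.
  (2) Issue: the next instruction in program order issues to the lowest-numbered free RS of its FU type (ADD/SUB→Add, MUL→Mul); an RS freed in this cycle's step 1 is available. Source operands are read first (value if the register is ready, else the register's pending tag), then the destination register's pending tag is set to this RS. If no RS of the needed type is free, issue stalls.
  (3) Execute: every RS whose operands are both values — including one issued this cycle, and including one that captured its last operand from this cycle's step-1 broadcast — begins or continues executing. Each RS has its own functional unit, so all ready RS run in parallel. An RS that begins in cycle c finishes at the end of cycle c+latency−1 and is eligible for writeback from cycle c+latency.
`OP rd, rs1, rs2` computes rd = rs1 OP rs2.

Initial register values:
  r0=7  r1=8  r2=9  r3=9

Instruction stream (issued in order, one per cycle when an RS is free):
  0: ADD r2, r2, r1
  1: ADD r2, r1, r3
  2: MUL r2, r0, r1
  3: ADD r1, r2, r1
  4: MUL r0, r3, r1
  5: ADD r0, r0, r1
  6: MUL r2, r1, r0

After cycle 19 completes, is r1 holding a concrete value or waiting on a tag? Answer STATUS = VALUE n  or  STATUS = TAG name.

c1: issue ADD r2<-Add1 | r0:7,r1:8,r2:Add1,r3:9
c2: issue ADD r2<-Add2 | r0:7,r1:8,r2:Add2,r3:9
c3: issue MUL r2<-Mul1 | r0:7,r1:8,r2:Mul1,r3:9
c4: CDB Add1=17; issue ADD r1<-Add1 | r0:7,r1:Add1,r2:Mul1,r3:9
c5: CDB Add2=17; issue MUL r0<-Mul2 | r0:Mul2,r1:Add1,r2:Mul1,r3:9
c6: issue ADD r0<-Add2 | r0:Add2,r1:Add1,r2:Mul1,r3:9
c7: CDB Mul1=56; issue MUL r2<-Mul1 | r0:Add2,r1:Add1,r2:Mul1,r3:9
c8: - | r0:Add2,r1:Add1,r2:Mul1,r3:9
c9: - | r0:Add2,r1:Add1,r2:Mul1,r3:9
c10: CDB Add1=64 | r0:Add2,r1:64,r2:Mul1,r3:9
c11: - | r0:Add2,r1:64,r2:Mul1,r3:9
c12: - | r0:Add2,r1:64,r2:Mul1,r3:9
c13: - | r0:Add2,r1:64,r2:Mul1,r3:9
c14: CDB Mul2=576 | r0:Add2,r1:64,r2:Mul1,r3:9
c15: - | r0:Add2,r1:64,r2:Mul1,r3:9
c16: - | r0:Add2,r1:64,r2:Mul1,r3:9
c17: CDB Add2=640 | r0:640,r1:64,r2:Mul1,r3:9
c18: - | r0:640,r1:64,r2:Mul1,r3:9
c19: - | r0:640,r1:64,r2:Mul1,r3:9

STATUS = VALUE 64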